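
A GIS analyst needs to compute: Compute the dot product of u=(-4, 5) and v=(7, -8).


u . v = u_x*v_x + u_y*v_y = (-4)*7 + 5*(-8)
= (-28) + (-40) = -68

-68


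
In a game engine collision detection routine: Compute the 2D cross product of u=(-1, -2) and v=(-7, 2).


u x v = u_x*v_y - u_y*v_x = (-1)*2 - (-2)*(-7)
= (-2) - 14 = -16

-16


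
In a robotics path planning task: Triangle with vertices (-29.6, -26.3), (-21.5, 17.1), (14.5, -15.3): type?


Side lengths squared: AB^2=1949.17, BC^2=2345.76, CA^2=2065.81
Sorted: [1949.17, 2065.81, 2345.76]
By sides: Scalene, By angles: Acute

Scalene, Acute


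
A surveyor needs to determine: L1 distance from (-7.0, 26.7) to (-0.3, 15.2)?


|(-7)-(-0.3)| + |26.7-15.2| = 6.7 + 11.5 = 18.2

18.2


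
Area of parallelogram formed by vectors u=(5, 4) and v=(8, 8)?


|u x v| = |5*8 - 4*8|
= |40 - 32| = 8

8


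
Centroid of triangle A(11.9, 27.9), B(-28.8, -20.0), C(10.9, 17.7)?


Centroid = ((x_A+x_B+x_C)/3, (y_A+y_B+y_C)/3)
= ((11.9+(-28.8)+10.9)/3, (27.9+(-20)+17.7)/3)
= (-2, 8.5333)

(-2, 8.5333)


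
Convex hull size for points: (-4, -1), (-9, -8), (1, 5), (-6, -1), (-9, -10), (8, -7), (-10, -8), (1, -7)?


Convex hull vertices (CCW): (-10, -8), (-9, -10), (8, -7), (1, 5), (-6, -1)
Count = 5

5


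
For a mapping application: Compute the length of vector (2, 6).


|u| = sqrt(2^2 + 6^2) = sqrt(40) = 6.3246

6.3246


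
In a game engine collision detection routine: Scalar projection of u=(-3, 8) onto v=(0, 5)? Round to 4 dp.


u.v = 40, |v| = sqrt(25) = 5
Scalar projection = u.v / |v| = 40 / sqrt(25) = 8

8


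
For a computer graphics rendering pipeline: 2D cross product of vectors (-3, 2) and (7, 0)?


u x v = u_x*v_y - u_y*v_x = (-3)*0 - 2*7
= 0 - 14 = -14

-14


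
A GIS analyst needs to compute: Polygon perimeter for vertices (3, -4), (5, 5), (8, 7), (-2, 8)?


Sides: (3, -4)->(5, 5): sqrt(85) = 9.219544, (5, 5)->(8, 7): sqrt(13) = 3.605551, (8, 7)->(-2, 8): sqrt(101) = 10.049876, (-2, 8)->(3, -4): sqrt(169) = 13
Sum = 35.874971
Perimeter = 35.875

35.875


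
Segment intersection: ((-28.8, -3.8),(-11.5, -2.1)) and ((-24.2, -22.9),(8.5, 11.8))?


Cross products: d1=784.19, d2=239.47, d3=-338.25, d4=206.47
d1*d2 < 0 and d3*d4 < 0? no

No, they don't intersect


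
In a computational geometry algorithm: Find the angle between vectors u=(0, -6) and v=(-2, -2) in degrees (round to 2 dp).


u.v = 12, |u| = sqrt(36) = 6, |v| = sqrt(8) = 2.8284
cos(theta) = u.v/(|u||v|) = 12/sqrt(288) = 0.707107
theta = acos(0.707107) = 45 degrees

45 degrees


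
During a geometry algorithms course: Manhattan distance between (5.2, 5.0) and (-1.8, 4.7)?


|5.2-(-1.8)| + |5-4.7| = 7 + 0.3 = 7.3

7.3


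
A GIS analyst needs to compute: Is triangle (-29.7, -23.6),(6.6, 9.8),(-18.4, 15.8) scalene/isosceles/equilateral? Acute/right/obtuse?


Side lengths squared: AB^2=2433.25, BC^2=661, CA^2=1680.05
Sorted: [661, 1680.05, 2433.25]
By sides: Scalene, By angles: Obtuse

Scalene, Obtuse


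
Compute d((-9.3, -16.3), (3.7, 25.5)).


dx=13, dy=41.8
d^2 = 13^2 + 41.8^2 = 1916.24
d = sqrt(1916.24) = 43.7749

43.7749


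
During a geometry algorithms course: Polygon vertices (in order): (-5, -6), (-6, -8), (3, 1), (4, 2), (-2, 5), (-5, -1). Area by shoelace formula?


Shoelace sum: ((-5)*(-8) - (-6)*(-6)) + ((-6)*1 - 3*(-8)) + (3*2 - 4*1) + (4*5 - (-2)*2) + ((-2)*(-1) - (-5)*5) + ((-5)*(-6) - (-5)*(-1))
= 100
Area = |100|/2 = 50

50


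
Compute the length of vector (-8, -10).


|u| = sqrt((-8)^2 + (-10)^2) = sqrt(164) = 12.8062

12.8062


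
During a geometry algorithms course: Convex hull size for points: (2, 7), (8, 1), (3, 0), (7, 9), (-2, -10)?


Convex hull vertices (CCW): (-2, -10), (8, 1), (7, 9), (2, 7)
Count = 4

4


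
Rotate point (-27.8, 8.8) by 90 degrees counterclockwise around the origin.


90° CCW: (x,y) -> (-y, x)
(-27.8,8.8) -> (-8.8, -27.8)

(-8.8, -27.8)


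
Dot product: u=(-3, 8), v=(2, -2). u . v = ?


u . v = u_x*v_x + u_y*v_y = (-3)*2 + 8*(-2)
= (-6) + (-16) = -22

-22


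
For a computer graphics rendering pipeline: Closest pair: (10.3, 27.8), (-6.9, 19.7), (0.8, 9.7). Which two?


d(P0,P1) = 19.0118, d(P0,P2) = 20.4416, d(P1,P2) = 12.621
Closest: P1 and P2

Closest pair: (-6.9, 19.7) and (0.8, 9.7), distance = 12.621


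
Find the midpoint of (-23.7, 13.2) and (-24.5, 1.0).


M = (((-23.7)+(-24.5))/2, (13.2+1)/2)
= (-24.1, 7.1)

(-24.1, 7.1)


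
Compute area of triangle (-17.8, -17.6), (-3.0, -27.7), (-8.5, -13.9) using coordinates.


Area = |x_A(y_B-y_C) + x_B(y_C-y_A) + x_C(y_A-y_B)|/2
= |245.64 + (-11.1) + (-85.85)|/2
= 148.69/2 = 74.345

74.345


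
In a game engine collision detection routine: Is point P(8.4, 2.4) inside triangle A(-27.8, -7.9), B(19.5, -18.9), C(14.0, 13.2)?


Cross products: AB x AP = 885.39, BC x BP = 239.16, CA x CP = 333.28
All same sign? yes

Yes, inside


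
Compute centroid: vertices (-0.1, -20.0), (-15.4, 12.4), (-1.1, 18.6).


Centroid = ((x_A+x_B+x_C)/3, (y_A+y_B+y_C)/3)
= (((-0.1)+(-15.4)+(-1.1))/3, ((-20)+12.4+18.6)/3)
= (-5.5333, 3.6667)

(-5.5333, 3.6667)


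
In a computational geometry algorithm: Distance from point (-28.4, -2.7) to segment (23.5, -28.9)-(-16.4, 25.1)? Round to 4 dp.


Project P onto AB: t = 0.7732 (clamped to [0,1])
Closest point on segment: (-7.3508, 12.853)
Distance: 26.1718

26.1718


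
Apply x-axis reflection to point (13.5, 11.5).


Reflection over x-axis: (x,y) -> (x,-y)
(13.5, 11.5) -> (13.5, -11.5)

(13.5, -11.5)


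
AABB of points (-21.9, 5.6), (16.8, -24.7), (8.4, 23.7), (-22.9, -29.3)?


x range: [-22.9, 16.8]
y range: [-29.3, 23.7]
Bounding box: (-22.9,-29.3) to (16.8,23.7)

(-22.9,-29.3) to (16.8,23.7)


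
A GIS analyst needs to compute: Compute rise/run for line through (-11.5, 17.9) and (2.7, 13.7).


slope = (y2-y1)/(x2-x1) = (13.7-17.9)/(2.7-(-11.5)) = (-4.2)/14.2 = -0.2958

-0.2958


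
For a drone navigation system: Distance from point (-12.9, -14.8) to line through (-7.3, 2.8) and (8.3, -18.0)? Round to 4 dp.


|cross product| = 391.04
|line direction| = sqrt(676) = 26
Distance = 391.04/sqrt(676) = 15.04

15.04


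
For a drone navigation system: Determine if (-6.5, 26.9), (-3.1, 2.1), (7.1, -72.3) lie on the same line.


Cross product: ((-3.1)-(-6.5))*((-72.3)-26.9) - (2.1-26.9)*(7.1-(-6.5))
= 0

Yes, collinear


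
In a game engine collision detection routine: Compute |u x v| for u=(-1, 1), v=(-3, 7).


|u x v| = |(-1)*7 - 1*(-3)|
= |(-7) - (-3)| = 4

4


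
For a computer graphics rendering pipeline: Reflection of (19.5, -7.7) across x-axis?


Reflection over x-axis: (x,y) -> (x,-y)
(19.5, -7.7) -> (19.5, 7.7)

(19.5, 7.7)


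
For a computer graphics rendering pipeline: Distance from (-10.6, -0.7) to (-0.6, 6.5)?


dx=10, dy=7.2
d^2 = 10^2 + 7.2^2 = 151.84
d = sqrt(151.84) = 12.3223

12.3223


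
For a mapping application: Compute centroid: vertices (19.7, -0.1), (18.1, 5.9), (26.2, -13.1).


Centroid = ((x_A+x_B+x_C)/3, (y_A+y_B+y_C)/3)
= ((19.7+18.1+26.2)/3, ((-0.1)+5.9+(-13.1))/3)
= (21.3333, -2.4333)

(21.3333, -2.4333)


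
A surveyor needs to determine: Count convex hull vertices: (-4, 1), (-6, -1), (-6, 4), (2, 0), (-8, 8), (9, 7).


Convex hull vertices (CCW): (-8, 8), (-6, -1), (2, 0), (9, 7)
Count = 4

4


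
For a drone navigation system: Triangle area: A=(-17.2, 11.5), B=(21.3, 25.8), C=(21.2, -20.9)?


Area = |x_A(y_B-y_C) + x_B(y_C-y_A) + x_C(y_A-y_B)|/2
= |(-803.24) + (-690.12) + (-303.16)|/2
= 1796.52/2 = 898.26

898.26


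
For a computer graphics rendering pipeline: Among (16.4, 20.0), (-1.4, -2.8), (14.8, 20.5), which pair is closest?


d(P0,P1) = 28.9254, d(P0,P2) = 1.6763, d(P1,P2) = 28.3783
Closest: P0 and P2

Closest pair: (16.4, 20.0) and (14.8, 20.5), distance = 1.6763


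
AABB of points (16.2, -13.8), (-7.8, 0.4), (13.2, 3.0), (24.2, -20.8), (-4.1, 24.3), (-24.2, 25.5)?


x range: [-24.2, 24.2]
y range: [-20.8, 25.5]
Bounding box: (-24.2,-20.8) to (24.2,25.5)

(-24.2,-20.8) to (24.2,25.5)


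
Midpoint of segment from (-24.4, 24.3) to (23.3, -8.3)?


M = (((-24.4)+23.3)/2, (24.3+(-8.3))/2)
= (-0.55, 8)

(-0.55, 8)


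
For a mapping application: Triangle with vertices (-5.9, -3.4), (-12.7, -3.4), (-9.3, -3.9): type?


Side lengths squared: AB^2=46.24, BC^2=11.81, CA^2=11.81
Sorted: [11.81, 11.81, 46.24]
By sides: Isosceles, By angles: Obtuse

Isosceles, Obtuse


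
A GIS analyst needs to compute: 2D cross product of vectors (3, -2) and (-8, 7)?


u x v = u_x*v_y - u_y*v_x = 3*7 - (-2)*(-8)
= 21 - 16 = 5

5


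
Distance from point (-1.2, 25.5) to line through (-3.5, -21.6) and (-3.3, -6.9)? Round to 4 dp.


|cross product| = 24.39
|line direction| = sqrt(216.13) = 14.7014
Distance = 24.39/sqrt(216.13) = 1.659

1.659


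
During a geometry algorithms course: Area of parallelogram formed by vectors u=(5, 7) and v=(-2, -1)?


|u x v| = |5*(-1) - 7*(-2)|
= |(-5) - (-14)| = 9

9


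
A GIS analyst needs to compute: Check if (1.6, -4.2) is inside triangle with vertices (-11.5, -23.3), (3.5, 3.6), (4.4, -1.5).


Cross products: AB x AP = -65.89, BC x BP = -16.71, CA x CP = -18.11
All same sign? yes

Yes, inside


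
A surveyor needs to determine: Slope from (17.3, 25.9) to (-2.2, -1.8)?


slope = (y2-y1)/(x2-x1) = ((-1.8)-25.9)/((-2.2)-17.3) = (-27.7)/(-19.5) = 1.4205

1.4205


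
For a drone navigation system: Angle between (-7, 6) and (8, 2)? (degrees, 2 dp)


u.v = -44, |u| = sqrt(85) = 9.2195, |v| = sqrt(68) = 8.2462
cos(theta) = u.v/(|u||v|) = -44/sqrt(5780) = -0.578747
theta = acos(-0.578747) = 125.36 degrees

125.36 degrees


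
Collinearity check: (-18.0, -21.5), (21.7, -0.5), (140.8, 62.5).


Cross product: (21.7-(-18))*(62.5-(-21.5)) - ((-0.5)-(-21.5))*(140.8-(-18))
= 0

Yes, collinear


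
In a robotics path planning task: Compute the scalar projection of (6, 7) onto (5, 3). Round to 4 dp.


u.v = 51, |v| = sqrt(34) = 5.831
Scalar projection = u.v / |v| = 51 / sqrt(34) = 8.7464

8.7464


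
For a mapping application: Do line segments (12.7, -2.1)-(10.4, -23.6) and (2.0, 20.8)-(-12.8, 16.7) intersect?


Cross products: d1=382.79, d2=691.56, d3=-282.72, d4=-591.49
d1*d2 < 0 and d3*d4 < 0? no

No, they don't intersect


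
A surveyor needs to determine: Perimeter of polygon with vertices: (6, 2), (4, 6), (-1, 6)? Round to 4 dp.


Sides: (6, 2)->(4, 6): sqrt(20) = 4.472136, (4, 6)->(-1, 6): sqrt(25) = 5, (-1, 6)->(6, 2): sqrt(65) = 8.062258
Sum = 17.534394
Perimeter = 17.5344

17.5344


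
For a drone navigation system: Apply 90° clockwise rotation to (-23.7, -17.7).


90° CW: (x,y) -> (y, -x)
(-23.7,-17.7) -> (-17.7, 23.7)

(-17.7, 23.7)


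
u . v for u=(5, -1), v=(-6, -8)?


u . v = u_x*v_x + u_y*v_y = 5*(-6) + (-1)*(-8)
= (-30) + 8 = -22

-22


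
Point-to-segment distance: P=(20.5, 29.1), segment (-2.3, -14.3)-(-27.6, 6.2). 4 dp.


Project P onto AB: t = 0.2951 (clamped to [0,1])
Closest point on segment: (-9.7649, -8.2513)
Distance: 48.0738

48.0738


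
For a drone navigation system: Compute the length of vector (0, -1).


|u| = sqrt(0^2 + (-1)^2) = sqrt(1) = 1

1


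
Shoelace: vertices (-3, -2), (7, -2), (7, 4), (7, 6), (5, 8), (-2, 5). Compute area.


Shoelace sum: ((-3)*(-2) - 7*(-2)) + (7*4 - 7*(-2)) + (7*6 - 7*4) + (7*8 - 5*6) + (5*5 - (-2)*8) + ((-2)*(-2) - (-3)*5)
= 162
Area = |162|/2 = 81

81


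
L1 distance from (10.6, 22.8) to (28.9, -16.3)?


|10.6-28.9| + |22.8-(-16.3)| = 18.3 + 39.1 = 57.4

57.4


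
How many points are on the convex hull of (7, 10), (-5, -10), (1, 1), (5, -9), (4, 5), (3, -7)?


Convex hull vertices (CCW): (-5, -10), (5, -9), (7, 10), (1, 1)
Count = 4

4


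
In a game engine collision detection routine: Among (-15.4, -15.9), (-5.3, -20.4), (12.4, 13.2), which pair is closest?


d(P0,P1) = 11.0571, d(P0,P2) = 40.2449, d(P1,P2) = 37.977
Closest: P0 and P1

Closest pair: (-15.4, -15.9) and (-5.3, -20.4), distance = 11.0571


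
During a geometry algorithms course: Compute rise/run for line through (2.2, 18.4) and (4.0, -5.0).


slope = (y2-y1)/(x2-x1) = ((-5)-18.4)/(4-2.2) = (-23.4)/1.8 = -13

-13


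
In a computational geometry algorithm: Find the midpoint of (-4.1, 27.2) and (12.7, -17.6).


M = (((-4.1)+12.7)/2, (27.2+(-17.6))/2)
= (4.3, 4.8)

(4.3, 4.8)


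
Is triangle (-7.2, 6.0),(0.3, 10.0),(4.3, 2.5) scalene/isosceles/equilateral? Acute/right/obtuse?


Side lengths squared: AB^2=72.25, BC^2=72.25, CA^2=144.5
Sorted: [72.25, 72.25, 144.5]
By sides: Isosceles, By angles: Right

Isosceles, Right


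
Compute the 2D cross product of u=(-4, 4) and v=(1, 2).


u x v = u_x*v_y - u_y*v_x = (-4)*2 - 4*1
= (-8) - 4 = -12

-12


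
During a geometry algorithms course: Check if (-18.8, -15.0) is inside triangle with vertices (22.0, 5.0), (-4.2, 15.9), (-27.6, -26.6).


Cross products: AB x AP = 968.72, BC x BP = 102.56, CA x CP = 297.28
All same sign? yes

Yes, inside


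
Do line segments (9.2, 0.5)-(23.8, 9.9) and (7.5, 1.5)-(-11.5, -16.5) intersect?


Cross products: d1=49.6, d2=133.8, d3=30.58, d4=-53.62
d1*d2 < 0 and d3*d4 < 0? no

No, they don't intersect


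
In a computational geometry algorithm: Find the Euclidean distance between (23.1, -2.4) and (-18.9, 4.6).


dx=-42, dy=7
d^2 = (-42)^2 + 7^2 = 1813
d = sqrt(1813) = 42.5793

42.5793


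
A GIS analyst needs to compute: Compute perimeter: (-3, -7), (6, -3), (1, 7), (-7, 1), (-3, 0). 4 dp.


Sides: (-3, -7)->(6, -3): sqrt(97) = 9.848858, (6, -3)->(1, 7): sqrt(125) = 11.18034, (1, 7)->(-7, 1): sqrt(100) = 10, (-7, 1)->(-3, 0): sqrt(17) = 4.123106, (-3, 0)->(-3, -7): sqrt(49) = 7
Sum = 42.152304
Perimeter = 42.1523

42.1523


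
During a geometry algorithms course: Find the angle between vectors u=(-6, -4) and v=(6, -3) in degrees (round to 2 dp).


u.v = -24, |u| = sqrt(52) = 7.2111, |v| = sqrt(45) = 6.7082
cos(theta) = u.v/(|u||v|) = -24/sqrt(2340) = -0.496139
theta = acos(-0.496139) = 119.74 degrees

119.74 degrees


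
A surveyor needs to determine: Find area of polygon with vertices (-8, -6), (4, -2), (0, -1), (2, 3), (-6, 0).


Shoelace sum: ((-8)*(-2) - 4*(-6)) + (4*(-1) - 0*(-2)) + (0*3 - 2*(-1)) + (2*0 - (-6)*3) + ((-6)*(-6) - (-8)*0)
= 92
Area = |92|/2 = 46

46


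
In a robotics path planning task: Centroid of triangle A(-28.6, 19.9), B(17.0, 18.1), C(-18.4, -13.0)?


Centroid = ((x_A+x_B+x_C)/3, (y_A+y_B+y_C)/3)
= (((-28.6)+17+(-18.4))/3, (19.9+18.1+(-13))/3)
= (-10, 8.3333)

(-10, 8.3333)


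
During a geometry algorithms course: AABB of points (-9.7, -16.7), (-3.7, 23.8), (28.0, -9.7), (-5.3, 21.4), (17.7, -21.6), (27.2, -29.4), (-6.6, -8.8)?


x range: [-9.7, 28]
y range: [-29.4, 23.8]
Bounding box: (-9.7,-29.4) to (28,23.8)

(-9.7,-29.4) to (28,23.8)


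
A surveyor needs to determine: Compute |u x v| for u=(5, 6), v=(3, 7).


|u x v| = |5*7 - 6*3|
= |35 - 18| = 17

17


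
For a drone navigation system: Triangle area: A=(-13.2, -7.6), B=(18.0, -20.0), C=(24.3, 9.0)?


Area = |x_A(y_B-y_C) + x_B(y_C-y_A) + x_C(y_A-y_B)|/2
= |382.8 + 298.8 + 301.32|/2
= 982.92/2 = 491.46

491.46


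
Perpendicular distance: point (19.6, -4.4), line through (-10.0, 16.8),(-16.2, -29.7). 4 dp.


|cross product| = 1507.84
|line direction| = sqrt(2200.69) = 46.9115
Distance = 1507.84/sqrt(2200.69) = 32.1422

32.1422


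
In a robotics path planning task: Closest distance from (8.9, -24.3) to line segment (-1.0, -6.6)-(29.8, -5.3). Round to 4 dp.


Project P onto AB: t = 0.2966 (clamped to [0,1])
Closest point on segment: (8.1366, -6.2144)
Distance: 18.1017

18.1017


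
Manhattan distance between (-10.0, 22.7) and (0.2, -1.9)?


|(-10)-0.2| + |22.7-(-1.9)| = 10.2 + 24.6 = 34.8

34.8


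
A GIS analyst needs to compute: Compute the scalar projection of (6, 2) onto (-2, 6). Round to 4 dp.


u.v = 0, |v| = sqrt(40) = 6.3246
Scalar projection = u.v / |v| = 0 / sqrt(40) = 0

0


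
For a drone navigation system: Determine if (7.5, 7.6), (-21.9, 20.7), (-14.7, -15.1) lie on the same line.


Cross product: ((-21.9)-7.5)*((-15.1)-7.6) - (20.7-7.6)*((-14.7)-7.5)
= 958.2

No, not collinear


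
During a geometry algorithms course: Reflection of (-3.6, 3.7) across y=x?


Reflection over y=x: (x,y) -> (y,x)
(-3.6, 3.7) -> (3.7, -3.6)

(3.7, -3.6)


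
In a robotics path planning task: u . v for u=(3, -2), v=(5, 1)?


u . v = u_x*v_x + u_y*v_y = 3*5 + (-2)*1
= 15 + (-2) = 13

13


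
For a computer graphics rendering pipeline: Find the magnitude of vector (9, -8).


|u| = sqrt(9^2 + (-8)^2) = sqrt(145) = 12.0416

12.0416


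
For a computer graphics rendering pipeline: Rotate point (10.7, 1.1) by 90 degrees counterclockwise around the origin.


90° CCW: (x,y) -> (-y, x)
(10.7,1.1) -> (-1.1, 10.7)

(-1.1, 10.7)


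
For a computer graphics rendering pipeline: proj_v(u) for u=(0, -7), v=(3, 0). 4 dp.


u.v = 0, |v| = sqrt(9) = 3
Scalar projection = u.v / |v| = 0 / sqrt(9) = 0

0


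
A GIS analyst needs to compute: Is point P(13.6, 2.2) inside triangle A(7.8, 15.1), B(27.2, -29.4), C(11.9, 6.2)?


Cross products: AB x AP = 7.84, BC x BP = 0.68, CA x CP = 1.27
All same sign? yes

Yes, inside


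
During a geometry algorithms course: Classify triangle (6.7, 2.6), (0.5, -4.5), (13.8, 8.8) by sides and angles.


Side lengths squared: AB^2=88.85, BC^2=353.78, CA^2=88.85
Sorted: [88.85, 88.85, 353.78]
By sides: Isosceles, By angles: Obtuse

Isosceles, Obtuse


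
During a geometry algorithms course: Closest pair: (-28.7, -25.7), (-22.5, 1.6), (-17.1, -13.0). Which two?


d(P0,P1) = 27.9952, d(P0,P2) = 17.2003, d(P1,P2) = 15.5666
Closest: P1 and P2

Closest pair: (-22.5, 1.6) and (-17.1, -13.0), distance = 15.5666


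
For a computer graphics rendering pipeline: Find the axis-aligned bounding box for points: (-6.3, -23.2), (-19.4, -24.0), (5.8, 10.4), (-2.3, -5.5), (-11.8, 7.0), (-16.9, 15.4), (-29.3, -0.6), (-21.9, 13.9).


x range: [-29.3, 5.8]
y range: [-24, 15.4]
Bounding box: (-29.3,-24) to (5.8,15.4)

(-29.3,-24) to (5.8,15.4)


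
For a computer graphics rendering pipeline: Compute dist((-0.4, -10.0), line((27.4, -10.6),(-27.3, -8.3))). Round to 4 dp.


|cross product| = 31.12
|line direction| = sqrt(2997.38) = 54.7483
Distance = 31.12/sqrt(2997.38) = 0.5684

0.5684


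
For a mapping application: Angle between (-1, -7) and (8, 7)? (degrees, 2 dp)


u.v = -57, |u| = sqrt(50) = 7.0711, |v| = sqrt(113) = 10.6301
cos(theta) = u.v/(|u||v|) = -57/sqrt(5650) = -0.758317
theta = acos(-0.758317) = 139.32 degrees

139.32 degrees


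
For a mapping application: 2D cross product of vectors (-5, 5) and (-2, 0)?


u x v = u_x*v_y - u_y*v_x = (-5)*0 - 5*(-2)
= 0 - (-10) = 10

10


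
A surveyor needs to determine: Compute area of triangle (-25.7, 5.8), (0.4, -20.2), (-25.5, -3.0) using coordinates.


Area = |x_A(y_B-y_C) + x_B(y_C-y_A) + x_C(y_A-y_B)|/2
= |442.04 + (-3.52) + (-663)|/2
= 224.48/2 = 112.24

112.24


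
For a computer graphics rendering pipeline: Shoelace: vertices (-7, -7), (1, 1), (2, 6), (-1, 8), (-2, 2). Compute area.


Shoelace sum: ((-7)*1 - 1*(-7)) + (1*6 - 2*1) + (2*8 - (-1)*6) + ((-1)*2 - (-2)*8) + ((-2)*(-7) - (-7)*2)
= 68
Area = |68|/2 = 34

34


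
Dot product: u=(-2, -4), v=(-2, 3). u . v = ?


u . v = u_x*v_x + u_y*v_y = (-2)*(-2) + (-4)*3
= 4 + (-12) = -8

-8


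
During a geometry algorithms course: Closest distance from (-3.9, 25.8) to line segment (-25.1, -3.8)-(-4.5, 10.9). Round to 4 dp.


Project P onto AB: t = 1 (clamped to [0,1])
Closest point on segment: (-4.5, 10.9)
Distance: 14.9121

14.9121


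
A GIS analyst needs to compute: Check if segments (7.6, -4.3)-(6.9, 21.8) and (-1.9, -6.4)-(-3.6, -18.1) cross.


Cross products: d1=107.58, d2=55.02, d3=249.42, d4=301.98
d1*d2 < 0 and d3*d4 < 0? no

No, they don't intersect


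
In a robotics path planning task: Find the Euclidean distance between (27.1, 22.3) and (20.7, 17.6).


dx=-6.4, dy=-4.7
d^2 = (-6.4)^2 + (-4.7)^2 = 63.05
d = sqrt(63.05) = 7.9404

7.9404


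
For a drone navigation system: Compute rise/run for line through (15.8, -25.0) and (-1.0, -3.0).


slope = (y2-y1)/(x2-x1) = ((-3)-(-25))/((-1)-15.8) = 22/(-16.8) = -1.3095

-1.3095


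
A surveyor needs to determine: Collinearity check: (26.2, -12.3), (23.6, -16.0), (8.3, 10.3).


Cross product: (23.6-26.2)*(10.3-(-12.3)) - ((-16)-(-12.3))*(8.3-26.2)
= -124.99

No, not collinear


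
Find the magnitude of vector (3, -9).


|u| = sqrt(3^2 + (-9)^2) = sqrt(90) = 9.4868

9.4868


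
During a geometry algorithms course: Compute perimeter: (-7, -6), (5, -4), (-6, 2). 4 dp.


Sides: (-7, -6)->(5, -4): sqrt(148) = 12.165525, (5, -4)->(-6, 2): sqrt(157) = 12.529964, (-6, 2)->(-7, -6): sqrt(65) = 8.062258
Sum = 32.757747
Perimeter = 32.7577

32.7577


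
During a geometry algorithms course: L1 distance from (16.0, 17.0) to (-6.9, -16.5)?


|16-(-6.9)| + |17-(-16.5)| = 22.9 + 33.5 = 56.4

56.4


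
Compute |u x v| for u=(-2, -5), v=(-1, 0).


|u x v| = |(-2)*0 - (-5)*(-1)|
= |0 - 5| = 5

5


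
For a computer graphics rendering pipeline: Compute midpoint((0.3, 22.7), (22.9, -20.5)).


M = ((0.3+22.9)/2, (22.7+(-20.5))/2)
= (11.6, 1.1)

(11.6, 1.1)


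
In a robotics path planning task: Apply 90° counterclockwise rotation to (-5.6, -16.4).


90° CCW: (x,y) -> (-y, x)
(-5.6,-16.4) -> (16.4, -5.6)

(16.4, -5.6)


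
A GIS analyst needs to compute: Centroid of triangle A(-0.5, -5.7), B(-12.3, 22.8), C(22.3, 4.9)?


Centroid = ((x_A+x_B+x_C)/3, (y_A+y_B+y_C)/3)
= (((-0.5)+(-12.3)+22.3)/3, ((-5.7)+22.8+4.9)/3)
= (3.1667, 7.3333)

(3.1667, 7.3333)


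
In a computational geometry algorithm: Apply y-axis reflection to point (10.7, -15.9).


Reflection over y-axis: (x,y) -> (-x,y)
(10.7, -15.9) -> (-10.7, -15.9)

(-10.7, -15.9)


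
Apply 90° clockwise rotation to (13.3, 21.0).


90° CW: (x,y) -> (y, -x)
(13.3,21) -> (21, -13.3)

(21, -13.3)


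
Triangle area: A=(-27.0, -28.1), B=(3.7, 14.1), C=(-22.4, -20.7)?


Area = |x_A(y_B-y_C) + x_B(y_C-y_A) + x_C(y_A-y_B)|/2
= |(-939.6) + 27.38 + 945.28|/2
= 33.06/2 = 16.53

16.53


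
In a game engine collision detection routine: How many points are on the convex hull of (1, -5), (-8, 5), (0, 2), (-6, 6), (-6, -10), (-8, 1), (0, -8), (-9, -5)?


Convex hull vertices (CCW): (-9, -5), (-6, -10), (0, -8), (1, -5), (0, 2), (-6, 6), (-8, 5)
Count = 7

7


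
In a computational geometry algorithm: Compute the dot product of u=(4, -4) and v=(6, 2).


u . v = u_x*v_x + u_y*v_y = 4*6 + (-4)*2
= 24 + (-8) = 16

16


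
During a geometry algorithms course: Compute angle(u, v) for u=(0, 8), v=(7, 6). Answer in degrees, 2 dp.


u.v = 48, |u| = sqrt(64) = 8, |v| = sqrt(85) = 9.2195
cos(theta) = u.v/(|u||v|) = 48/sqrt(5440) = 0.650791
theta = acos(0.650791) = 49.4 degrees

49.4 degrees


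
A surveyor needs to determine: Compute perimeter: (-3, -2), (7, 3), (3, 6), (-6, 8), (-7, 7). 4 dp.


Sides: (-3, -2)->(7, 3): sqrt(125) = 11.18034, (7, 3)->(3, 6): sqrt(25) = 5, (3, 6)->(-6, 8): sqrt(85) = 9.219544, (-6, 8)->(-7, 7): sqrt(2) = 1.414214, (-7, 7)->(-3, -2): sqrt(97) = 9.848858
Sum = 36.662956
Perimeter = 36.663

36.663


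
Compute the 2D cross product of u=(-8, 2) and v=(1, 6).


u x v = u_x*v_y - u_y*v_x = (-8)*6 - 2*1
= (-48) - 2 = -50

-50


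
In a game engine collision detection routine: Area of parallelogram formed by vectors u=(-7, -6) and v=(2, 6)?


|u x v| = |(-7)*6 - (-6)*2|
= |(-42) - (-12)| = 30

30


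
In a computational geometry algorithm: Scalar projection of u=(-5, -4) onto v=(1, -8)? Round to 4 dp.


u.v = 27, |v| = sqrt(65) = 8.0623
Scalar projection = u.v / |v| = 27 / sqrt(65) = 3.3489

3.3489


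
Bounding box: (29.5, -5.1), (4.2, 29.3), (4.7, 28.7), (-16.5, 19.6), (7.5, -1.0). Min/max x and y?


x range: [-16.5, 29.5]
y range: [-5.1, 29.3]
Bounding box: (-16.5,-5.1) to (29.5,29.3)

(-16.5,-5.1) to (29.5,29.3)


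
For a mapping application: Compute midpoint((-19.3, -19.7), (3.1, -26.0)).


M = (((-19.3)+3.1)/2, ((-19.7)+(-26))/2)
= (-8.1, -22.85)

(-8.1, -22.85)


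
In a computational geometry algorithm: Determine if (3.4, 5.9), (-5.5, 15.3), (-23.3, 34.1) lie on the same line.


Cross product: ((-5.5)-3.4)*(34.1-5.9) - (15.3-5.9)*((-23.3)-3.4)
= 0

Yes, collinear


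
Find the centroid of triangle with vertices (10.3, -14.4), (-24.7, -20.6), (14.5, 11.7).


Centroid = ((x_A+x_B+x_C)/3, (y_A+y_B+y_C)/3)
= ((10.3+(-24.7)+14.5)/3, ((-14.4)+(-20.6)+11.7)/3)
= (0.0333, -7.7667)

(0.0333, -7.7667)


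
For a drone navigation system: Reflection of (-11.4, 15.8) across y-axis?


Reflection over y-axis: (x,y) -> (-x,y)
(-11.4, 15.8) -> (11.4, 15.8)

(11.4, 15.8)


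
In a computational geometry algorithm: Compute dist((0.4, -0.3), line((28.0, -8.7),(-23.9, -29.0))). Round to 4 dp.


|cross product| = 996.24
|line direction| = sqrt(3105.7) = 55.7288
Distance = 996.24/sqrt(3105.7) = 17.8766

17.8766


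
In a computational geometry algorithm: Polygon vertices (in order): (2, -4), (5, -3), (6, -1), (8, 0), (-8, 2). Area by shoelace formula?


Shoelace sum: (2*(-3) - 5*(-4)) + (5*(-1) - 6*(-3)) + (6*0 - 8*(-1)) + (8*2 - (-8)*0) + ((-8)*(-4) - 2*2)
= 79
Area = |79|/2 = 39.5

39.5


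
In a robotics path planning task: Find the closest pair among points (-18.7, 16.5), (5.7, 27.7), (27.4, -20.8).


d(P0,P1) = 26.8477, d(P0,P2) = 59.3001, d(P1,P2) = 53.1332
Closest: P0 and P1

Closest pair: (-18.7, 16.5) and (5.7, 27.7), distance = 26.8477


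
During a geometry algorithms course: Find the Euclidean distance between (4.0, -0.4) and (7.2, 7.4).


dx=3.2, dy=7.8
d^2 = 3.2^2 + 7.8^2 = 71.08
d = sqrt(71.08) = 8.4309

8.4309


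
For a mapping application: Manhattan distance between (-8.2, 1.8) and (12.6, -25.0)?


|(-8.2)-12.6| + |1.8-(-25)| = 20.8 + 26.8 = 47.6

47.6


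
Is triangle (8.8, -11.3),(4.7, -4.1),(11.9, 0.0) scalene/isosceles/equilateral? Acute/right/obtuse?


Side lengths squared: AB^2=68.65, BC^2=68.65, CA^2=137.3
Sorted: [68.65, 68.65, 137.3]
By sides: Isosceles, By angles: Right

Isosceles, Right


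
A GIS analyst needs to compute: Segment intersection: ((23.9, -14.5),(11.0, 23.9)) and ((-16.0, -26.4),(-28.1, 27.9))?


Cross products: d1=-2310.56, d2=-2074.73, d3=1685.67, d4=1449.84
d1*d2 < 0 and d3*d4 < 0? no

No, they don't intersect


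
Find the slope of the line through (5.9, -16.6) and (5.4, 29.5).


slope = (y2-y1)/(x2-x1) = (29.5-(-16.6))/(5.4-5.9) = 46.1/(-0.5) = -92.2

-92.2


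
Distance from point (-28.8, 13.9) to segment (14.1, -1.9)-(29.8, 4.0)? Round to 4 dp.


Project P onto AB: t = 0 (clamped to [0,1])
Closest point on segment: (14.1, -1.9)
Distance: 45.7171

45.7171


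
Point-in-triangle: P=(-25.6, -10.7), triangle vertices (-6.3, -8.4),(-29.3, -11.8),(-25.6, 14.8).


Cross products: AB x AP = -12.72, BC x BP = -94.35, CA x CP = -492.15
All same sign? yes

Yes, inside


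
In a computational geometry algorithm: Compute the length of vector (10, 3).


|u| = sqrt(10^2 + 3^2) = sqrt(109) = 10.4403

10.4403


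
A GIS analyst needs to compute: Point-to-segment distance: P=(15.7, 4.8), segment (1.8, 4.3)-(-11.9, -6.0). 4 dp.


Project P onto AB: t = 0 (clamped to [0,1])
Closest point on segment: (1.8, 4.3)
Distance: 13.909

13.909


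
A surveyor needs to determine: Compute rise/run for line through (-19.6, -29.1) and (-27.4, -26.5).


slope = (y2-y1)/(x2-x1) = ((-26.5)-(-29.1))/((-27.4)-(-19.6)) = 2.6/(-7.8) = -0.3333

-0.3333


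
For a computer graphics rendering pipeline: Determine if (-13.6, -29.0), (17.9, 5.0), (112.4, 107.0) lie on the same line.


Cross product: (17.9-(-13.6))*(107-(-29)) - (5-(-29))*(112.4-(-13.6))
= 0

Yes, collinear


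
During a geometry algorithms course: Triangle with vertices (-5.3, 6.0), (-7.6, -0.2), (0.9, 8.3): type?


Side lengths squared: AB^2=43.73, BC^2=144.5, CA^2=43.73
Sorted: [43.73, 43.73, 144.5]
By sides: Isosceles, By angles: Obtuse

Isosceles, Obtuse


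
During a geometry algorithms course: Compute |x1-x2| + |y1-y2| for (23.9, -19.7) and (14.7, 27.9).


|23.9-14.7| + |(-19.7)-27.9| = 9.2 + 47.6 = 56.8

56.8


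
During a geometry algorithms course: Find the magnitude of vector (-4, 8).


|u| = sqrt((-4)^2 + 8^2) = sqrt(80) = 8.9443

8.9443


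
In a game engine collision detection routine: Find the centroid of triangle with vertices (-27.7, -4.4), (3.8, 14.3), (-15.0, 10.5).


Centroid = ((x_A+x_B+x_C)/3, (y_A+y_B+y_C)/3)
= (((-27.7)+3.8+(-15))/3, ((-4.4)+14.3+10.5)/3)
= (-12.9667, 6.8)

(-12.9667, 6.8)


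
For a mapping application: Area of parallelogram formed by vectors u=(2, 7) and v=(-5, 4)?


|u x v| = |2*4 - 7*(-5)|
= |8 - (-35)| = 43

43


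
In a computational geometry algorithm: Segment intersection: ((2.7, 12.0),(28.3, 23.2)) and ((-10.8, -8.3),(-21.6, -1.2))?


Cross products: d1=-315.09, d2=-617.81, d3=-368.48, d4=-65.76
d1*d2 < 0 and d3*d4 < 0? no

No, they don't intersect


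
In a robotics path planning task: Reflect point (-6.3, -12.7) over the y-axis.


Reflection over y-axis: (x,y) -> (-x,y)
(-6.3, -12.7) -> (6.3, -12.7)

(6.3, -12.7)


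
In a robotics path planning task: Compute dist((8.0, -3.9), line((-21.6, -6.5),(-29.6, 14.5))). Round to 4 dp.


|cross product| = 642.4
|line direction| = sqrt(505) = 22.4722
Distance = 642.4/sqrt(505) = 28.5864

28.5864


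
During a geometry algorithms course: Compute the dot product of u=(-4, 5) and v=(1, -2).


u . v = u_x*v_x + u_y*v_y = (-4)*1 + 5*(-2)
= (-4) + (-10) = -14

-14


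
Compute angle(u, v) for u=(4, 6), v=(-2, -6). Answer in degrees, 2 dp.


u.v = -44, |u| = sqrt(52) = 7.2111, |v| = sqrt(40) = 6.3246
cos(theta) = u.v/(|u||v|) = -44/sqrt(2080) = -0.964764
theta = acos(-0.964764) = 164.74 degrees

164.74 degrees


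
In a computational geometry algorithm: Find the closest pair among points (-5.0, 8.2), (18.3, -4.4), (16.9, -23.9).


d(P0,P1) = 26.4887, d(P0,P2) = 38.859, d(P1,P2) = 19.5502
Closest: P1 and P2

Closest pair: (18.3, -4.4) and (16.9, -23.9), distance = 19.5502


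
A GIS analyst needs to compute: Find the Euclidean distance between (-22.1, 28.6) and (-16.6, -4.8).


dx=5.5, dy=-33.4
d^2 = 5.5^2 + (-33.4)^2 = 1145.81
d = sqrt(1145.81) = 33.8498

33.8498


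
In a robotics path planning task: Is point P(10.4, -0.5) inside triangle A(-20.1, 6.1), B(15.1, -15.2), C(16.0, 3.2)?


Cross products: AB x AP = 417.33, BC x BP = 99.71, CA x CP = 149.81
All same sign? yes

Yes, inside


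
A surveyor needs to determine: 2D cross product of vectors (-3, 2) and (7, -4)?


u x v = u_x*v_y - u_y*v_x = (-3)*(-4) - 2*7
= 12 - 14 = -2

-2


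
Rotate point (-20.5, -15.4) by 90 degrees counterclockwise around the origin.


90° CCW: (x,y) -> (-y, x)
(-20.5,-15.4) -> (15.4, -20.5)

(15.4, -20.5)


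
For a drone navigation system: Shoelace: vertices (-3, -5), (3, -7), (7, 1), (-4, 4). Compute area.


Shoelace sum: ((-3)*(-7) - 3*(-5)) + (3*1 - 7*(-7)) + (7*4 - (-4)*1) + ((-4)*(-5) - (-3)*4)
= 152
Area = |152|/2 = 76

76


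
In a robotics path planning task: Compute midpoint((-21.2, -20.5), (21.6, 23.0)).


M = (((-21.2)+21.6)/2, ((-20.5)+23)/2)
= (0.2, 1.25)

(0.2, 1.25)


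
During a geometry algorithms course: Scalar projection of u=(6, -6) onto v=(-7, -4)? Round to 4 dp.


u.v = -18, |v| = sqrt(65) = 8.0623
Scalar projection = u.v / |v| = -18 / sqrt(65) = -2.2326

-2.2326


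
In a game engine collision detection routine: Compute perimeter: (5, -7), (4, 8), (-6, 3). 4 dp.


Sides: (5, -7)->(4, 8): sqrt(226) = 15.033296, (4, 8)->(-6, 3): sqrt(125) = 11.18034, (-6, 3)->(5, -7): sqrt(221) = 14.866069
Sum = 41.079705
Perimeter = 41.0797

41.0797


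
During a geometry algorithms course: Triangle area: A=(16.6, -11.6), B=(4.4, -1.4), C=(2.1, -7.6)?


Area = |x_A(y_B-y_C) + x_B(y_C-y_A) + x_C(y_A-y_B)|/2
= |102.92 + 17.6 + (-21.42)|/2
= 99.1/2 = 49.55

49.55


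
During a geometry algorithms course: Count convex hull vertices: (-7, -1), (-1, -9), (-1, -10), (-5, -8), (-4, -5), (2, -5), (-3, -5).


Convex hull vertices (CCW): (-7, -1), (-5, -8), (-1, -10), (2, -5)
Count = 4

4


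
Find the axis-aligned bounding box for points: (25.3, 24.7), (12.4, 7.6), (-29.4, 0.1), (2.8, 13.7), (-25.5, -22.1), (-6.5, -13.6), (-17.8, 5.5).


x range: [-29.4, 25.3]
y range: [-22.1, 24.7]
Bounding box: (-29.4,-22.1) to (25.3,24.7)

(-29.4,-22.1) to (25.3,24.7)


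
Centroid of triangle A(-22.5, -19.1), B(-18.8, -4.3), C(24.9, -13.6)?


Centroid = ((x_A+x_B+x_C)/3, (y_A+y_B+y_C)/3)
= (((-22.5)+(-18.8)+24.9)/3, ((-19.1)+(-4.3)+(-13.6))/3)
= (-5.4667, -12.3333)

(-5.4667, -12.3333)


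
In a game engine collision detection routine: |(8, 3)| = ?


|u| = sqrt(8^2 + 3^2) = sqrt(73) = 8.544

8.544


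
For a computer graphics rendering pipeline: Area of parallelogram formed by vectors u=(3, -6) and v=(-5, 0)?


|u x v| = |3*0 - (-6)*(-5)|
= |0 - 30| = 30

30


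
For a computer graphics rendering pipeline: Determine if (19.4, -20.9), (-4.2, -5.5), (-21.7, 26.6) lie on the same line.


Cross product: ((-4.2)-19.4)*(26.6-(-20.9)) - ((-5.5)-(-20.9))*((-21.7)-19.4)
= -488.06

No, not collinear


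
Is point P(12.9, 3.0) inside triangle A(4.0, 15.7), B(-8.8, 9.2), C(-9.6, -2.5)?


Cross products: AB x AP = 220.41, BC x BP = 258.85, CA x CP = -334.7
All same sign? no

No, outside


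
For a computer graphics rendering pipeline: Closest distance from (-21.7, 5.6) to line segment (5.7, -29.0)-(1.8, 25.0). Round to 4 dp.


Project P onto AB: t = 0.6739 (clamped to [0,1])
Closest point on segment: (3.0719, 7.3891)
Distance: 24.8364

24.8364


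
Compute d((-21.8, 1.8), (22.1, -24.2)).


dx=43.9, dy=-26
d^2 = 43.9^2 + (-26)^2 = 2603.21
d = sqrt(2603.21) = 51.0217

51.0217


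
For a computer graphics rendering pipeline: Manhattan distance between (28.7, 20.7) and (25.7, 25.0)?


|28.7-25.7| + |20.7-25| = 3 + 4.3 = 7.3

7.3


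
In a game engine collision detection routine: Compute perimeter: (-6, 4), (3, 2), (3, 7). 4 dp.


Sides: (-6, 4)->(3, 2): sqrt(85) = 9.219544, (3, 2)->(3, 7): sqrt(25) = 5, (3, 7)->(-6, 4): sqrt(90) = 9.486833
Sum = 23.706377
Perimeter = 23.7064

23.7064


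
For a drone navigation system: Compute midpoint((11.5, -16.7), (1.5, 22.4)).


M = ((11.5+1.5)/2, ((-16.7)+22.4)/2)
= (6.5, 2.85)

(6.5, 2.85)


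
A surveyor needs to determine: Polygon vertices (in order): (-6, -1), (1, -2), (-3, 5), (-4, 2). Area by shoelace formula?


Shoelace sum: ((-6)*(-2) - 1*(-1)) + (1*5 - (-3)*(-2)) + ((-3)*2 - (-4)*5) + ((-4)*(-1) - (-6)*2)
= 42
Area = |42|/2 = 21

21


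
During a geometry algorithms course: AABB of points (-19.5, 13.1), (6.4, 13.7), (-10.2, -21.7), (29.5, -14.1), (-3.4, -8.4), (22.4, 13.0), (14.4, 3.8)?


x range: [-19.5, 29.5]
y range: [-21.7, 13.7]
Bounding box: (-19.5,-21.7) to (29.5,13.7)

(-19.5,-21.7) to (29.5,13.7)


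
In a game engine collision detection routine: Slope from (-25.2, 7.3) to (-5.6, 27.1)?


slope = (y2-y1)/(x2-x1) = (27.1-7.3)/((-5.6)-(-25.2)) = 19.8/19.6 = 1.0102

1.0102


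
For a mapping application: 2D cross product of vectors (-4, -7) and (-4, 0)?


u x v = u_x*v_y - u_y*v_x = (-4)*0 - (-7)*(-4)
= 0 - 28 = -28

-28


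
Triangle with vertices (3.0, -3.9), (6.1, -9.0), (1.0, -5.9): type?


Side lengths squared: AB^2=35.62, BC^2=35.62, CA^2=8
Sorted: [8, 35.62, 35.62]
By sides: Isosceles, By angles: Acute

Isosceles, Acute


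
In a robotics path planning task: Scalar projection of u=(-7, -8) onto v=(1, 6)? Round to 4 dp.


u.v = -55, |v| = sqrt(37) = 6.0828
Scalar projection = u.v / |v| = -55 / sqrt(37) = -9.0419

-9.0419


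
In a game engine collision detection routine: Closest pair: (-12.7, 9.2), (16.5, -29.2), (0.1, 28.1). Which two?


d(P0,P1) = 48.2411, d(P0,P2) = 22.8265, d(P1,P2) = 59.6008
Closest: P0 and P2

Closest pair: (-12.7, 9.2) and (0.1, 28.1), distance = 22.8265


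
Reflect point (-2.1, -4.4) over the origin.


Reflection over origin: (x,y) -> (-x,-y)
(-2.1, -4.4) -> (2.1, 4.4)

(2.1, 4.4)


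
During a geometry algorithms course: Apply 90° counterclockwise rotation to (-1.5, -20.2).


90° CCW: (x,y) -> (-y, x)
(-1.5,-20.2) -> (20.2, -1.5)

(20.2, -1.5)


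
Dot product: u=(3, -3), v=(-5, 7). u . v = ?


u . v = u_x*v_x + u_y*v_y = 3*(-5) + (-3)*7
= (-15) + (-21) = -36

-36


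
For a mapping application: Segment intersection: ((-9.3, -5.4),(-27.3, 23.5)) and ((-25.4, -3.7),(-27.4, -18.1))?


Cross products: d1=235.24, d2=-81.76, d3=434.69, d4=751.69
d1*d2 < 0 and d3*d4 < 0? no

No, they don't intersect


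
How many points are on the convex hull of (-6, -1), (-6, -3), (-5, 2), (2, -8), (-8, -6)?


Convex hull vertices (CCW): (-8, -6), (2, -8), (-5, 2)
Count = 3

3


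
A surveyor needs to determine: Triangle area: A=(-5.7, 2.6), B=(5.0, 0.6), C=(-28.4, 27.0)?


Area = |x_A(y_B-y_C) + x_B(y_C-y_A) + x_C(y_A-y_B)|/2
= |150.48 + 122 + (-56.8)|/2
= 215.68/2 = 107.84

107.84


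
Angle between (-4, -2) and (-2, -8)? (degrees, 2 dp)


u.v = 24, |u| = sqrt(20) = 4.4721, |v| = sqrt(68) = 8.2462
cos(theta) = u.v/(|u||v|) = 24/sqrt(1360) = 0.650791
theta = acos(0.650791) = 49.4 degrees

49.4 degrees


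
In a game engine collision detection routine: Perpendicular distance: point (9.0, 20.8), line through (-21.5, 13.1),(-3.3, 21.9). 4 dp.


|cross product| = 128.26
|line direction| = sqrt(408.68) = 20.2158
Distance = 128.26/sqrt(408.68) = 6.3445

6.3445


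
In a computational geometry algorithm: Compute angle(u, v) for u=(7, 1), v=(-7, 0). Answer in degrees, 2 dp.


u.v = -49, |u| = sqrt(50) = 7.0711, |v| = sqrt(49) = 7
cos(theta) = u.v/(|u||v|) = -49/sqrt(2450) = -0.989949
theta = acos(-0.989949) = 171.87 degrees

171.87 degrees


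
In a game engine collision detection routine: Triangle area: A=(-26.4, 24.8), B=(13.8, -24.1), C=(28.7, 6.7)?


Area = |x_A(y_B-y_C) + x_B(y_C-y_A) + x_C(y_A-y_B)|/2
= |813.12 + (-249.78) + 1403.43|/2
= 1966.77/2 = 983.385

983.385


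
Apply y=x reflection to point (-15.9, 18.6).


Reflection over y=x: (x,y) -> (y,x)
(-15.9, 18.6) -> (18.6, -15.9)

(18.6, -15.9)


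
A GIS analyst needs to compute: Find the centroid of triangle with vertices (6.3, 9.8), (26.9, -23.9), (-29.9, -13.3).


Centroid = ((x_A+x_B+x_C)/3, (y_A+y_B+y_C)/3)
= ((6.3+26.9+(-29.9))/3, (9.8+(-23.9)+(-13.3))/3)
= (1.1, -9.1333)

(1.1, -9.1333)


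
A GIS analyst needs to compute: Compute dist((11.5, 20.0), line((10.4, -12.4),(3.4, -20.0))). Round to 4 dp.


|cross product| = 218.44
|line direction| = sqrt(106.76) = 10.3325
Distance = 218.44/sqrt(106.76) = 21.1411

21.1411


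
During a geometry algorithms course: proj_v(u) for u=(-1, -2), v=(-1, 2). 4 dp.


u.v = -3, |v| = sqrt(5) = 2.2361
Scalar projection = u.v / |v| = -3 / sqrt(5) = -1.3416

-1.3416


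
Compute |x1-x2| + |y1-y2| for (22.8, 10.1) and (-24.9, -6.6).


|22.8-(-24.9)| + |10.1-(-6.6)| = 47.7 + 16.7 = 64.4

64.4


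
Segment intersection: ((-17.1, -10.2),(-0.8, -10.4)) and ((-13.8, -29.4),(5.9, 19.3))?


Cross products: d1=538.95, d2=-258.8, d3=-312.3, d4=485.45
d1*d2 < 0 and d3*d4 < 0? yes

Yes, they intersect


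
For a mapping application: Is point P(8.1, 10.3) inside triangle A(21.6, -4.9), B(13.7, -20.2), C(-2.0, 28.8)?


Cross products: AB x AP = -326.63, BC x BP = -204.45, CA x CP = -96.23
All same sign? yes

Yes, inside
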